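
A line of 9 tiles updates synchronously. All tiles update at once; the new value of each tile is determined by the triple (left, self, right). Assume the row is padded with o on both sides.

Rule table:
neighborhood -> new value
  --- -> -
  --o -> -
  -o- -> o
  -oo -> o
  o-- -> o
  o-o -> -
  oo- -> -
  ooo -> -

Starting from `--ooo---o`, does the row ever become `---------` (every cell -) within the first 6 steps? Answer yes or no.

step 1: o-o--o--o
step 2: --oo-oo-o
step 3: o-o--o--o  (repeats step 1; period 2)
step 6: --oo-oo-o
step 6 is --oo-oo-o, still not uniform -

no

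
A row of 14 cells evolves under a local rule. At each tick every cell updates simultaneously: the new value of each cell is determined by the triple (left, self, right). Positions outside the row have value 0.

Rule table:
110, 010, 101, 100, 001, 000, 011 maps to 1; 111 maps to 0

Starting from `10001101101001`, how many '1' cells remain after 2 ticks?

11111111111111
10000000000001
count of 1: 2

2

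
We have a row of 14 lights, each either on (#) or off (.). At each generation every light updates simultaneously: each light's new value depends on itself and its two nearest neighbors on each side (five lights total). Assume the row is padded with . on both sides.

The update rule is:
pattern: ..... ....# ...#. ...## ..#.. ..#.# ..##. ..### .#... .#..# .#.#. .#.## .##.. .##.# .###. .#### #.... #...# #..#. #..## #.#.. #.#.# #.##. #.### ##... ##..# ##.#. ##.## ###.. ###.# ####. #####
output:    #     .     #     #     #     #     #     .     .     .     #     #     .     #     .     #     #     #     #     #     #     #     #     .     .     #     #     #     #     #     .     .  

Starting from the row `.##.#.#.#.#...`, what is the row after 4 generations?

generation 1: ###########.##
generation 2: .#........###.
generation 3: ##.#####.#..#.
generation 4: ###.#..###.##.

###.#..###.##.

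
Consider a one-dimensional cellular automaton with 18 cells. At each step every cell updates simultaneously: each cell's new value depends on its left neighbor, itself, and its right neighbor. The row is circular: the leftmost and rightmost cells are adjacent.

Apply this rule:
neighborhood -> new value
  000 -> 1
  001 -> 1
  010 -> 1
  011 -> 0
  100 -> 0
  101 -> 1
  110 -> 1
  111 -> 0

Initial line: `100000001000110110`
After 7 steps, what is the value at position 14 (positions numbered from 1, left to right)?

1

101111111011011011
110000001101101100
010111110110110101
111000011011011111
001011101101100000
111100110110101111
000101011011110000
position 14 holds 1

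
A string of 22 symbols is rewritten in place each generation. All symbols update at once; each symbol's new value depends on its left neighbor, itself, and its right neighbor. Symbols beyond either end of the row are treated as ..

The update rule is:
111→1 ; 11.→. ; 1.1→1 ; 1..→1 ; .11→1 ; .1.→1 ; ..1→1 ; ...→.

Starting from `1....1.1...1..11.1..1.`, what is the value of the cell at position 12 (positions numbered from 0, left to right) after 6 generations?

generation 1: 11..11111.11111.111111
generation 2: 1.111111.11111.111111.
generation 3: 1111111.11111.111111.1
generation 4: 111111.11111.111111.11
generation 5: 11111.11111.111111.11.
generation 6: 1111.11111.111111.11.1
position 12 holds 1

1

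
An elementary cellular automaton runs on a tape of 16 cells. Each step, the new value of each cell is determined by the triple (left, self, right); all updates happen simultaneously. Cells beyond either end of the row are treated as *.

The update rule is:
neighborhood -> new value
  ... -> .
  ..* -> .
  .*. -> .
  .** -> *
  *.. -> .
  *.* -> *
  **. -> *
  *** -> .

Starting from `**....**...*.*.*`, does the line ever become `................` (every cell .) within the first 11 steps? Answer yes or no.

no

step 1: .*....**....*.**
step 2: *.....**.....**.
step 3: *.....**.....***
step 4: *.....**.....*..
step 5: *.....**........
step 6: *.....**........  (fixed point — unchanged through step 11)
step 11 is *.....**........, still not uniform .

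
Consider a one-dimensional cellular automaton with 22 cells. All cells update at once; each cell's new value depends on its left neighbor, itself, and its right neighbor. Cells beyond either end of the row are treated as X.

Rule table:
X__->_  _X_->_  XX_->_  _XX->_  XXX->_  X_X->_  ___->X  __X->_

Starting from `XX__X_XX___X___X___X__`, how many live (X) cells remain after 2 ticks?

_________X___X___X____
_XXXXXXX___X___X___XX_
count of X: 11

11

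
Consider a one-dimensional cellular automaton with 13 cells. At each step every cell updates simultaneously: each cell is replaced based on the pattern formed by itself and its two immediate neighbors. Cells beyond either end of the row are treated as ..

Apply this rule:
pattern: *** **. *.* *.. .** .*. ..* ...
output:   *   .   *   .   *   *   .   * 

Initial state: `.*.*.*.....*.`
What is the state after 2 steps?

step 1: .*****.***.*.
step 2: .****.***.**.

.****.***.**.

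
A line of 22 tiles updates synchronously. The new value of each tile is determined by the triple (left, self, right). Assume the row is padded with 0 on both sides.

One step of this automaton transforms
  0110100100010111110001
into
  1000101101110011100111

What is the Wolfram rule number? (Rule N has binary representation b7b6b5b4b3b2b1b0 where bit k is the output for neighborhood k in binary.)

135

position 14: 111 → 1  (bit 7 = 1)
position 2: 110 → 0  (bit 6 = 0)
position 3: 101 → 0  (bit 5 = 0)
position 5: 100 → 0  (bit 4 = 0)
position 1: 011 → 0  (bit 3 = 0)
position 4: 010 → 1  (bit 2 = 1)
position 0: 001 → 1  (bit 1 = 1)
position 9: 000 → 1  (bit 0 = 1)
bits b7..b0 = 10000111 = 135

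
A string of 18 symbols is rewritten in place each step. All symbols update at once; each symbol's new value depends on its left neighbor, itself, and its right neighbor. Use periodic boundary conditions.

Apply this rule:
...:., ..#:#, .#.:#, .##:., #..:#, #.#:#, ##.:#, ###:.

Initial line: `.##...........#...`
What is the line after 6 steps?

.##.##.##..####...

step 1: #.##.........###..
step 2: ##.##.......#..###
step 3: .##.##.....####...
step 4: #.##.##...#...##..
step 5: ##.##.##.###.#.###
step 6: .##.##.##..####...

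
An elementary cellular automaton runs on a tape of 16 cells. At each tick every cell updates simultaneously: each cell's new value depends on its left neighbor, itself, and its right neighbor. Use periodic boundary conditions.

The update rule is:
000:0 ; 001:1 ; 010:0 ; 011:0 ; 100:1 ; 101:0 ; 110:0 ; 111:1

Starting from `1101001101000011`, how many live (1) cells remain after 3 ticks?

6

1000110000100101
0101001001011000
1000110110000100
count of 1: 6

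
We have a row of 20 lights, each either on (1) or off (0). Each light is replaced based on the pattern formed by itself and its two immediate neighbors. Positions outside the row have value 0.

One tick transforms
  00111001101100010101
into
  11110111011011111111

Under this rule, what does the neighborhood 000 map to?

1

At position 0 the neighborhood is 000; the next row has 1 there.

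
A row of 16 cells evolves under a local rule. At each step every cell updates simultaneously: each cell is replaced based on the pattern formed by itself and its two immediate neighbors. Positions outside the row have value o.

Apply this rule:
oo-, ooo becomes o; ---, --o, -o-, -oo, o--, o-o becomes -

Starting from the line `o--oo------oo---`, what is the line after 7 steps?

o---------------

step 1: o---o-------o---
step 2: o---------------
step 3: o---------------  (fixed point — unchanged through step 7)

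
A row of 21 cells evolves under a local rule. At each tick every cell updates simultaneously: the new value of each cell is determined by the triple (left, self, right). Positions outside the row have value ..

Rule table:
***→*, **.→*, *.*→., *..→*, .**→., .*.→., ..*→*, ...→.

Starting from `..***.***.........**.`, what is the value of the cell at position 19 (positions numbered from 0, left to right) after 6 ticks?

.*.**..***.......*.**
*...***.***.....*...*
.*.*.**..***...*.*.*.
*.....***.***.*.....*
.*...*.**..**..*...*.
*.*.*...***.***.*.*.*
position 19 holds .

.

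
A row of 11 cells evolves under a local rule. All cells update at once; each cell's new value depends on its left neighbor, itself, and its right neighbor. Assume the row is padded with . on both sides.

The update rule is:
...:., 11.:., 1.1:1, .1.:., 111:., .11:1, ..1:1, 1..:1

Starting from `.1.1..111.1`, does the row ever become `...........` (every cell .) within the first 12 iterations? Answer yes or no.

iteration 1: 1.1.111..1.
iteration 2: .1.11..11.1
iteration 3: 1.11.111.1.
iteration 4: .11.11..1.1
iteration 5: 11.11.11.1.
iteration 6: 1.11.11.1.1
iteration 7: .11.11.1.1.
iteration 8: 11.11.1.1.1
iteration 9: 1.11.1.1.1.
iteration 10: .11.1.1.1.1
iteration 11: 11.1.1.1.1.
iteration 12: 1.1.1.1.1.1
iteration 12 is 1.1.1.1.1.1, still not uniform .

no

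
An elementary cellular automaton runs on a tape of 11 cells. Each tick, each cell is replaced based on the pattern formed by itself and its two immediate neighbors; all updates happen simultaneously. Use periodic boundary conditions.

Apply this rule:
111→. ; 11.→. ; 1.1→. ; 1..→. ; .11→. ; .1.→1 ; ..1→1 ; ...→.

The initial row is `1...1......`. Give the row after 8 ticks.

tick 1: 1..11.....1
tick 2: ..1......1.
tick 3: .11.....11.
tick 4: 1......1...
tick 5: 1.....11..1
tick 6: .....1...1.
tick 7: ....11..11.
tick 8: ...1...1...

...1...1...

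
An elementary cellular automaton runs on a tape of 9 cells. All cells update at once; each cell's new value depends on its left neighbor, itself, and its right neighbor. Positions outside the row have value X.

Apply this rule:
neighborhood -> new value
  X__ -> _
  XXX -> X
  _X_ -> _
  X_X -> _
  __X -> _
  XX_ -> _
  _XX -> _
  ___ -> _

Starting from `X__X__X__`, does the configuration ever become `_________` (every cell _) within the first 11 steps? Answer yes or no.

yes

_________
all cells are _ at step 1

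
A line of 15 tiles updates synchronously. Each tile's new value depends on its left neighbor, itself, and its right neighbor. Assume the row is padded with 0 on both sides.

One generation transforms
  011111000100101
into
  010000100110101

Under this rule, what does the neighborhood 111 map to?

At position 2 the neighborhood is 111; the next row has 0 there.

0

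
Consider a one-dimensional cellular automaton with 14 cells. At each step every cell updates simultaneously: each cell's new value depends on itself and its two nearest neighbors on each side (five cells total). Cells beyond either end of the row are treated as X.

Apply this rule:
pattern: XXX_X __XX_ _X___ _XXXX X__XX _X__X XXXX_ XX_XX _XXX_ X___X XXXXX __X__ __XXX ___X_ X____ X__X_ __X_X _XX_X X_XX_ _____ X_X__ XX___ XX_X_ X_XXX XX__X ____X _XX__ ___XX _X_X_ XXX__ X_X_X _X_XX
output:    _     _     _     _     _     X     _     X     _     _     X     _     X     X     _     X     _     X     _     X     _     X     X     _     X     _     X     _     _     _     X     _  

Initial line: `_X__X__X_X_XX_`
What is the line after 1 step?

X_XX_XX__X__XX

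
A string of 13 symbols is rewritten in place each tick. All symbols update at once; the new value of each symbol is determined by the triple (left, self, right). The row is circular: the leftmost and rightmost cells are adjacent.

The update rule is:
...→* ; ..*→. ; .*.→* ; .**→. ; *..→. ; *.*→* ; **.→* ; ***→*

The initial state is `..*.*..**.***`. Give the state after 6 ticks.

..***...**.**
...**.*..**.*
.*..***...***
**...**.*..**
**.*..***...*
****...**.*..

****...**.*..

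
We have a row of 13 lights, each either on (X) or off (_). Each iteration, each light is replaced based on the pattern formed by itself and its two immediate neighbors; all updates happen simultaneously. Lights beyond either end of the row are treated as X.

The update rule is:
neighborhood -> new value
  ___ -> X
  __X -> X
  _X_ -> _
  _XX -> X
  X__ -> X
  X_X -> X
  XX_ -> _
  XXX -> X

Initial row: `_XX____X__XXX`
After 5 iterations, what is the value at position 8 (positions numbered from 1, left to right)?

iteration 1: XX_XXXX_XXXXX
iteration 2: X_XXXX_XXXXXX
iteration 3: _XXXX_XXXXXXX
iteration 4: XXXX_XXXXXXXX
iteration 5: XXX_XXXXXXXXX
position 8 holds X

X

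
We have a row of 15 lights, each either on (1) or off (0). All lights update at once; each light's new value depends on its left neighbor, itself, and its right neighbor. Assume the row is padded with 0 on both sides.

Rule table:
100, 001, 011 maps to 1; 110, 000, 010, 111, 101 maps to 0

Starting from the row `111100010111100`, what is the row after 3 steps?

100010100100010
010100011010101
100010110000000

100010110000000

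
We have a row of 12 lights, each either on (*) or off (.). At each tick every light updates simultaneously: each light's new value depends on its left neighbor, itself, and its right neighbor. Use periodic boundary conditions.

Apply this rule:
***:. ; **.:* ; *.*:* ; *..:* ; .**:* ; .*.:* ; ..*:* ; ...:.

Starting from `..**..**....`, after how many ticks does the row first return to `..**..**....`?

4

tick 1: .********...
tick 2: **......**..
tick 3: ***....*****
tick 4: ..**..**....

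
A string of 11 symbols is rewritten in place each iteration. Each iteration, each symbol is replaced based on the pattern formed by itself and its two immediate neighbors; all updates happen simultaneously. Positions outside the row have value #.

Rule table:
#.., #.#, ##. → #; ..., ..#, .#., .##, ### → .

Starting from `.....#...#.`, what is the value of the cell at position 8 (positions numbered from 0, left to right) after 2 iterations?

.

#.....#...#
##.....#...
position 8 holds .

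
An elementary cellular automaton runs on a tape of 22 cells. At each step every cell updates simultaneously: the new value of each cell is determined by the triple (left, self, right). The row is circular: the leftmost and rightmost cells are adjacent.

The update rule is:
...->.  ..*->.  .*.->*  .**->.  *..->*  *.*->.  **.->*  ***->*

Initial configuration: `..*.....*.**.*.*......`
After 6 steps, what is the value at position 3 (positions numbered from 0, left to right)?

.

..**....*..*.*.**.....
...**...**.*.*..**....
....**...*.*.**..**...
.....**..*.*..**..**..
......**.*.**..**..**.
.......*.*..**..**..**
position 3 holds .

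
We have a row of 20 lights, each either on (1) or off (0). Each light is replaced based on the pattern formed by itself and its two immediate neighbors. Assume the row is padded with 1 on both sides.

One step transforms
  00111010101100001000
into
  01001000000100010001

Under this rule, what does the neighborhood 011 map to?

At position 2 the neighborhood is 011; the next row has 0 there.

0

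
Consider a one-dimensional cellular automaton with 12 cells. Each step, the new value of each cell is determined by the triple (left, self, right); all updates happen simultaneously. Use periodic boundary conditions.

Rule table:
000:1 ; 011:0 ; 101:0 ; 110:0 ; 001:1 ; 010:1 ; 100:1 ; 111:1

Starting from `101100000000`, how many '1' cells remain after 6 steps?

100011111111
011101111111
001000111110
111111011101
111110001000
011101111111
count of 1: 10

10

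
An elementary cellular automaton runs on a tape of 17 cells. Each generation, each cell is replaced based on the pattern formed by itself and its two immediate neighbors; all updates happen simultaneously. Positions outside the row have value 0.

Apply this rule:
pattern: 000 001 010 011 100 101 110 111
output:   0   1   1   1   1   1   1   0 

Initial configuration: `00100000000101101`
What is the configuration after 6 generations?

01110000001111111
11011000011000001
11111100111100011
10000111100110111
11001100111111101
11111111100000111

11111111100000111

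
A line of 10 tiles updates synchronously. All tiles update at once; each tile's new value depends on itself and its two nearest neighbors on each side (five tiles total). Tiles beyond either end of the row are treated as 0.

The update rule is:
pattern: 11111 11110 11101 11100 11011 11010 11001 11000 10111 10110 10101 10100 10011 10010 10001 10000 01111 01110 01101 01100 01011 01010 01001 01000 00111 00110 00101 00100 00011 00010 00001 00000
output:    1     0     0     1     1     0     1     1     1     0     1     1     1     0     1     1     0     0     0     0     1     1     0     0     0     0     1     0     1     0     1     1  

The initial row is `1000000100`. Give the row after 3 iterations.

0011100111

0011110001
1100011100
0011100111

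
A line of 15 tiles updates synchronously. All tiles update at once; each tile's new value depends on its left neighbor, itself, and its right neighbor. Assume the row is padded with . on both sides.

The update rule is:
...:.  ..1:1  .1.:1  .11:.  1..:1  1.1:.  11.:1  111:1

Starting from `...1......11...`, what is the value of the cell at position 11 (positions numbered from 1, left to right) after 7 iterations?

..111....1.11..
.1.111..11..11.
11..1111.111.11
.111.111..11..1
1.11..1111.1111
1..111.111..111
111.11..1111.11
position 11 holds 1

1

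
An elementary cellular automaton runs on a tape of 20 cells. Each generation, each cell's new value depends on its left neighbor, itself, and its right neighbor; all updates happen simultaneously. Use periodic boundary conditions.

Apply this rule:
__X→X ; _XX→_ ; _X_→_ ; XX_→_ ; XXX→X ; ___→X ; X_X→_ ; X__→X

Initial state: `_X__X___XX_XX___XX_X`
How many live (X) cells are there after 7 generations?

__XX_XXX_____XXX____
XX____X_XXXXX_X_XXXX
X_XXXX___XXX_____XXX
___XX_XXX_X_XXXXX_XX
XXX____X_____XXX____
_X_XXXX_XXXXX_X_XXXX
____XX___XXX_____XX_
count of X: 7

7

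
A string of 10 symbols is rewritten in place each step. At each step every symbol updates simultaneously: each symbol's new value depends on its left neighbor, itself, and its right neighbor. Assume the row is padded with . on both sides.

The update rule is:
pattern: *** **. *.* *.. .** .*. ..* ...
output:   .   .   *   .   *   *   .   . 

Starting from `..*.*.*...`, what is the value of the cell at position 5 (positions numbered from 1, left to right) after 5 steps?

..*****...
..*.......
..*.......  (fixed point — unchanged through step 5)
position 5 holds .

.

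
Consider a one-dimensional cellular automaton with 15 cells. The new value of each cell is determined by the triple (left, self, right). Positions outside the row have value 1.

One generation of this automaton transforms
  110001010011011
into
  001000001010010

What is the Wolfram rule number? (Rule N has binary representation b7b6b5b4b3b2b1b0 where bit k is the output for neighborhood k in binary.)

24

position 0: 111 → 0  (bit 7 = 0)
position 1: 110 → 0  (bit 6 = 0)
position 6: 101 → 0  (bit 5 = 0)
position 2: 100 → 1  (bit 4 = 1)
position 10: 011 → 1  (bit 3 = 1)
position 5: 010 → 0  (bit 2 = 0)
position 4: 001 → 0  (bit 1 = 0)
position 3: 000 → 0  (bit 0 = 0)
bits b7..b0 = 00011000 = 24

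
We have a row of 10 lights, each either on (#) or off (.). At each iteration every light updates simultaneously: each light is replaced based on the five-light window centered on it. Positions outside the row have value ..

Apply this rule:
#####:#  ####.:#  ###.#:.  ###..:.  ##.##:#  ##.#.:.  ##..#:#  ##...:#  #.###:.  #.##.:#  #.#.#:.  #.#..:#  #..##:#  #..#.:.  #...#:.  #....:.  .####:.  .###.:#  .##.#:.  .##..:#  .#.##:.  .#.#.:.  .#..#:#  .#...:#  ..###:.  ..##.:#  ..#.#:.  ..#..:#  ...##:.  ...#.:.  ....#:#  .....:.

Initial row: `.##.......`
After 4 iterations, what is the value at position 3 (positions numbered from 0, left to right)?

.###......
..#.#.....
#...##....
##..###...
position 3 holds .

.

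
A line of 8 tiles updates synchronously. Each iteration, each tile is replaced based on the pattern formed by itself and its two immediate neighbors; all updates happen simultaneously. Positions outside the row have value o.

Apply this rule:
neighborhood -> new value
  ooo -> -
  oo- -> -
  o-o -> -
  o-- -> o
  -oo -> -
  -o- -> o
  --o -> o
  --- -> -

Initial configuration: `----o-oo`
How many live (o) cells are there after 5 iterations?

3

o--oo---
-oo--o-o
---ooo--
o-o---oo
--oo-o--
count of o: 3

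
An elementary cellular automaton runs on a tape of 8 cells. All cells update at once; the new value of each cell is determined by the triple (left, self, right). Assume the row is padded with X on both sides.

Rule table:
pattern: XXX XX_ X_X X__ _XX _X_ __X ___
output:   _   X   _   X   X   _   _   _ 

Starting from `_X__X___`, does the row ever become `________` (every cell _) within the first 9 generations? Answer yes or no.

generation 1: __X__X__
generation 2: X__X__X_
generation 3: XX__X___
generation 4: _XX__X__
generation 5: _XXX__X_
generation 6: _X_XX___
generation 7: ___XXX__
generation 8: X__X_XX_
generation 9: XX___XX_
generation 9 is XX___XX_, still not uniform _

no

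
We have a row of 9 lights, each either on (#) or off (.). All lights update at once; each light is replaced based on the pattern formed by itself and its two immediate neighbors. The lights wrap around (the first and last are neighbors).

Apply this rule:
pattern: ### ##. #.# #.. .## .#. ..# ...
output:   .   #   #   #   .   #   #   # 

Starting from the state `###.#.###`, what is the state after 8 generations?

..####...
##...####
.####....
#...#####
####.....
...######
###.....#
..######.

..######.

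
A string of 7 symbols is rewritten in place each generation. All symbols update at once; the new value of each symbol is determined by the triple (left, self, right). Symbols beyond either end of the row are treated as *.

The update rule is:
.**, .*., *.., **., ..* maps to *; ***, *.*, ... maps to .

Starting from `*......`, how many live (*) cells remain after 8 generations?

4

**....*
.**..**
.*****.
.*...*.
.**.**.
.**.**.  (fixed point — unchanged through generation 8)
count of *: 4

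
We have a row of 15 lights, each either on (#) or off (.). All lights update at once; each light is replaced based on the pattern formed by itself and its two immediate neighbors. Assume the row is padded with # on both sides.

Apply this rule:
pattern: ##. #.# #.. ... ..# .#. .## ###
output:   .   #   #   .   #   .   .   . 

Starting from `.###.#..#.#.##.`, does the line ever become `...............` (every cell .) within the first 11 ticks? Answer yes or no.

#...#.##.#.#..#
.#.#.#..#.#.##.
#.#.#.##.#.#..#
.#.#.#..#.#.##.  (repeats tick 2; period 2)
tick 11: #.#.#.##.#.#..#
tick 11 is #.#.#.##.#.#..#, still not uniform .

no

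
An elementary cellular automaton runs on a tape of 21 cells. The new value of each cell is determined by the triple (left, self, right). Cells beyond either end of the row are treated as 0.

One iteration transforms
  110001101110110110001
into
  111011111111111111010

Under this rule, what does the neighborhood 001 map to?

1

At position 4 the neighborhood is 001; the next row has 1 there.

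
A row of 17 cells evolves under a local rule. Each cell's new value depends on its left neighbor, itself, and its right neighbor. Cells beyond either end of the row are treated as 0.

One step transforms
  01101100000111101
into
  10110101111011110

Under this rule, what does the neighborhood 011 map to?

0

At position 1 the neighborhood is 011; the next row has 0 there.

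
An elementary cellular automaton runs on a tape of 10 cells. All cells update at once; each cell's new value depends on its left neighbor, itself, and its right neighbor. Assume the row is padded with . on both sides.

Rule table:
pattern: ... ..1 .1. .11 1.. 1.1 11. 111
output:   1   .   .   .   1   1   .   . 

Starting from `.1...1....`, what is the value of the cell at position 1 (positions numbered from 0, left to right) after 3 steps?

1

step 1: ..11..1111
step 2: 1...1.....
step 3: .11..11111
position 1 holds 1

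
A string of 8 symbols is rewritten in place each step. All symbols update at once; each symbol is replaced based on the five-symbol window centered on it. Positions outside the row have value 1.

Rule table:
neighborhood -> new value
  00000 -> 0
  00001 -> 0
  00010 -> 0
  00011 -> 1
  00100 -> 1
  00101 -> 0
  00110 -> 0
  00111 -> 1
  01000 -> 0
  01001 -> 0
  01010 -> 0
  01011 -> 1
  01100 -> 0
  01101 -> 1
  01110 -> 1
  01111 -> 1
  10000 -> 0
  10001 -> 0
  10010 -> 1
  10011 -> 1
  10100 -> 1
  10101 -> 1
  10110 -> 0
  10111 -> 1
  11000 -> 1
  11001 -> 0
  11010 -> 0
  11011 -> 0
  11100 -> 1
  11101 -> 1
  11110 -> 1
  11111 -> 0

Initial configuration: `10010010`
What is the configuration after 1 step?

10110101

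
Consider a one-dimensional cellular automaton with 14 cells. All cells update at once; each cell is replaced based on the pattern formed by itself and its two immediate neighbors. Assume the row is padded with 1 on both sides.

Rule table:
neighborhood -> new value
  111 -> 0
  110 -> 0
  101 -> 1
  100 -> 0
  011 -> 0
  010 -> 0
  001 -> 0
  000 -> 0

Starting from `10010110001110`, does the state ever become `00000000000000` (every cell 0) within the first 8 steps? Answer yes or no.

00001000000001
00000000000000
all cells are 0 at step 2

yes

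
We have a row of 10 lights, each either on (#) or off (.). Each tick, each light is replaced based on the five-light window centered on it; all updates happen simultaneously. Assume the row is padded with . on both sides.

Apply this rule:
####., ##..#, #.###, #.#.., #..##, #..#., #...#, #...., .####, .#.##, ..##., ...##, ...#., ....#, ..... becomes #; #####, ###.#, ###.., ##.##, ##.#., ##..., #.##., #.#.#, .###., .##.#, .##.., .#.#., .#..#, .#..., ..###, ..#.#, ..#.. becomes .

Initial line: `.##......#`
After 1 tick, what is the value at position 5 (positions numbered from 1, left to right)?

##..#####.
position 5 holds #

#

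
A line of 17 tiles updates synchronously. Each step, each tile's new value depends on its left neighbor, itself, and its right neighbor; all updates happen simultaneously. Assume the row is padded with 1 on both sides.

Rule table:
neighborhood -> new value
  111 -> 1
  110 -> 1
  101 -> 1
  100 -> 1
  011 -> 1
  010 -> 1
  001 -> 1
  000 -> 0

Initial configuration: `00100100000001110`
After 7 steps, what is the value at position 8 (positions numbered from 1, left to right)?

1

step 1: 11111110000011111
step 2: 11111111000111111
step 3: 11111111101111111
step 4: 11111111111111111
step 5: 11111111111111111  (fixed point — unchanged through step 7)
position 8 holds 1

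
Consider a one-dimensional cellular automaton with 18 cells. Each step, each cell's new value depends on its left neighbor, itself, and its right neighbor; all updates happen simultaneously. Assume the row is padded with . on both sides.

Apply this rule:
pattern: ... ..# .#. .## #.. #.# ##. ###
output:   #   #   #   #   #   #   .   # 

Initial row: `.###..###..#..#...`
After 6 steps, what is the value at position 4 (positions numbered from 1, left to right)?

###.####.#########
##.####.#########.
#.####.#########.#
#####.#########.##
####.#########.##.
###.#########.##.#
position 4 holds .

.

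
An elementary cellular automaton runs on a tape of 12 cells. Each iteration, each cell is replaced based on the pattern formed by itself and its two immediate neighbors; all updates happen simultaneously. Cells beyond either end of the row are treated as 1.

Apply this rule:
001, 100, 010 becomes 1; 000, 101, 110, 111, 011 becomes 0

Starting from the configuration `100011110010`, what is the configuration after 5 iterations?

000011001000

010100001110
010110010000
010001111001
011010000110
000011001000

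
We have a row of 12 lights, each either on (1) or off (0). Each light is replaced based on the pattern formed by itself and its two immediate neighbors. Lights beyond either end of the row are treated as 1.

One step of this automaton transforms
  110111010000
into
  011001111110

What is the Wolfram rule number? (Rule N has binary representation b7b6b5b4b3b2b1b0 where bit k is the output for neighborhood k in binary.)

117

position 0: 111 → 0  (bit 7 = 0)
position 1: 110 → 1  (bit 6 = 1)
position 2: 101 → 1  (bit 5 = 1)
position 8: 100 → 1  (bit 4 = 1)
position 3: 011 → 0  (bit 3 = 0)
position 7: 010 → 1  (bit 2 = 1)
position 11: 001 → 0  (bit 1 = 0)
position 9: 000 → 1  (bit 0 = 1)
bits b7..b0 = 01110101 = 117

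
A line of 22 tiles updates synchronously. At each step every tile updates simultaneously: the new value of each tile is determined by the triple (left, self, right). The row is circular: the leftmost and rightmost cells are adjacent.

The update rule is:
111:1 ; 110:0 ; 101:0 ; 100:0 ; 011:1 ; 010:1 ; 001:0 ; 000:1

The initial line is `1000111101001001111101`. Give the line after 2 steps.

0010111001001001111001
0010110001001001110001

0010110001001001110001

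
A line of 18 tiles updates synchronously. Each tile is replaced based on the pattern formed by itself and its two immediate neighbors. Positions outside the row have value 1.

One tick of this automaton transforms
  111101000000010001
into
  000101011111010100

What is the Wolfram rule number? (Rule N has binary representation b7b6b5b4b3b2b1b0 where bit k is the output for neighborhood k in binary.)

position 0: 111 → 0  (bit 7 = 0)
position 3: 110 → 1  (bit 6 = 1)
position 4: 101 → 0  (bit 5 = 0)
position 6: 100 → 0  (bit 4 = 0)
position 17: 011 → 0  (bit 3 = 0)
position 5: 010 → 1  (bit 2 = 1)
position 12: 001 → 0  (bit 1 = 0)
position 7: 000 → 1  (bit 0 = 1)
bits b7..b0 = 01000101 = 69

69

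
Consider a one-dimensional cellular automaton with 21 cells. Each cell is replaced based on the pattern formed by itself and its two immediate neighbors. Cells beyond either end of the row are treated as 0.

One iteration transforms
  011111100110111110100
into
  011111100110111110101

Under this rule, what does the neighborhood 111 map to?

At position 2 the neighborhood is 111; the next row has 1 there.

1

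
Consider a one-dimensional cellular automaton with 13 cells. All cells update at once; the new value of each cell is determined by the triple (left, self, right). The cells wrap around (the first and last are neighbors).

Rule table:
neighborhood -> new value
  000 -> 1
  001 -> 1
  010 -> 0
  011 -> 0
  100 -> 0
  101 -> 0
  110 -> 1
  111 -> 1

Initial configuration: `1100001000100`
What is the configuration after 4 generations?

generation 1: 0101110011001
generation 2: 0000110101010
generation 3: 1111010000000
generation 4: 0111000111111

0111000111111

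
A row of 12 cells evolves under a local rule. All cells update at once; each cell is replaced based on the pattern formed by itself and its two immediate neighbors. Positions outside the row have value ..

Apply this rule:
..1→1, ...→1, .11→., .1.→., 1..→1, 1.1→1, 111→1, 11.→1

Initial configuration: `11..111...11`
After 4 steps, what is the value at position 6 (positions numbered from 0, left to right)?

.111.11111.1
1.111.11111.
.1.111.11111
1.1.111.1111
position 6 holds 1

1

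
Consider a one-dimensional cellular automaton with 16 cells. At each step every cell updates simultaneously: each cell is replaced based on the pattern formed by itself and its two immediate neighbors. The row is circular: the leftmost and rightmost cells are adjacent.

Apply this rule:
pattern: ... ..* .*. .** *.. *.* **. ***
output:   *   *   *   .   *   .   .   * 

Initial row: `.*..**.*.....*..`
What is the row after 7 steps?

.*...*...*...*..

****...*********
***.***.********
**...*...*******
*.*******.******
...*****...*****
***.***.***.***.
.*...*...*...*..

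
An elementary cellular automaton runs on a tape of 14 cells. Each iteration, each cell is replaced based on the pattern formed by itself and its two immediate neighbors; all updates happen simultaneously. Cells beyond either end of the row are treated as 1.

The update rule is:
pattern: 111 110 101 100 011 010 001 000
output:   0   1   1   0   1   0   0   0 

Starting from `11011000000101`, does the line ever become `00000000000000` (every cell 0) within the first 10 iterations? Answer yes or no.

no

01111000000011
11001000000010
01000000000001
10000000000001
10000000000001  (fixed point — unchanged through iteration 10)
iteration 10 is 10000000000001, still not uniform 0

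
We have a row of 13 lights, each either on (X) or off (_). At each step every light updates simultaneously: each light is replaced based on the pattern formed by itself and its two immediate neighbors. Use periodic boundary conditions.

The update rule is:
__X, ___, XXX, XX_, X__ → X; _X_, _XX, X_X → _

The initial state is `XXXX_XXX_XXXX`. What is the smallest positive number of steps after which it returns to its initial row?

XXXX__XX__XXX
XXXXXX_XXX_XX
XXXXXX__XX__X
XXXXXXXX_XXX_
_XXXXXXX__XX_
X_XXXXXXXX_XX
X__XXXXXXX__X
XXX_XXXXXXXX_
_XX__XXXXXXX_
X_XXX_XXXXXXX
X__XX__XXXXXX
XXX_XXX_XXXXX
XXX__XX__XXXX
XXXXX_XXX_XXX
XXXXX__XX__XX
XXXXXXX_XXX_X
XXXXXXX__XX__
_XXXXXXXX_XXX
__XXXXXXX__XX
XX_XXXXXXXX_X
XX__XXXXXXX__
_XXX_XXXXXXXX
__XX__XXXXXXX
XX_XXX_XXXXXX
XX__XX__XXXXX
XXXX_XXX_XXXX

26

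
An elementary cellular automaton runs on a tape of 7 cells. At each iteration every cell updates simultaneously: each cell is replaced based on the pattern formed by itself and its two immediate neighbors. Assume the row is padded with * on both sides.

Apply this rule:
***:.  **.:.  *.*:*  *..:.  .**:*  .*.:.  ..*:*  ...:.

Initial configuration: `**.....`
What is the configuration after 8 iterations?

..**.**

......*
.....**
....**.
...**.*
..**.**
.**.**.
**.**.*
..**.**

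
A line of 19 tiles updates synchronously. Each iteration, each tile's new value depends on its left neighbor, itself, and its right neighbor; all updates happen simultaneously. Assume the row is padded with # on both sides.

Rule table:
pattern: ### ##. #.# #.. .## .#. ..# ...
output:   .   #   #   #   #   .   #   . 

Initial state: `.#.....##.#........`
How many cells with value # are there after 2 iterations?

10

#.#...####.#......#
##.#.##..##.#....##
count of #: 10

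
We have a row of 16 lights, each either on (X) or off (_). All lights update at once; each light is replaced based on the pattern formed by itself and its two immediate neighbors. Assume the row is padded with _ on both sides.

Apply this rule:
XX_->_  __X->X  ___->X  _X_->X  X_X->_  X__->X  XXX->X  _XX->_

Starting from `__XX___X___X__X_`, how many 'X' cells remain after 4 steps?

11

XX__XXXXXXXXXXXX
__XX_XXXXXXXXXX_
XX____XXXXXXXX_X
__XXXX_XXXXXX__X
count of X: 11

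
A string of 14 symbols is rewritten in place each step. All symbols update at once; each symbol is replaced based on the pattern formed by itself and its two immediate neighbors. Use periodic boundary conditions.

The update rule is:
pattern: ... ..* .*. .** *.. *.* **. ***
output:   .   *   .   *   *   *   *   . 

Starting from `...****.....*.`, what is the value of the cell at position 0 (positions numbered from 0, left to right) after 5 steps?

..**..**...*.*
*********.*.*.
*.......**.*.*
**.....****.**
.**...**..***.
position 0 holds .

.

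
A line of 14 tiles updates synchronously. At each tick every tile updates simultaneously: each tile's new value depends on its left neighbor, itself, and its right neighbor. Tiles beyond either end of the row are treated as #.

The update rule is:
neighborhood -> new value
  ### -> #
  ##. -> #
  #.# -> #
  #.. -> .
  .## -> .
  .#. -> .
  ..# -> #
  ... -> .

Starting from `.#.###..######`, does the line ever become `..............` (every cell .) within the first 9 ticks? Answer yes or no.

no

#.#.##.#.#####
##.#.##.#.####
###.#.##.#.###
####.#.##.#.##
#####.#.##.#.#
######.#.##.#.
#######.#.##.#
########.#.##.
#########.#.##
tick 9 is #########.#.##, still not uniform .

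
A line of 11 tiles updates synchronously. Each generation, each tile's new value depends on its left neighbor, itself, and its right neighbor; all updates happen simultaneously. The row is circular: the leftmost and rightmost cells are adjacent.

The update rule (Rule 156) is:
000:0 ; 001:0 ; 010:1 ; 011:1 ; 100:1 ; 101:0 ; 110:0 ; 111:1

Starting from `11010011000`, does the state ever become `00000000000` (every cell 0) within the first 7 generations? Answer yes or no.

10011010100
11010010110
10011010100  (repeats generation 1; period 2)
generation 7: 10011010100
generation 7 is 10011010100, still not uniform 0

no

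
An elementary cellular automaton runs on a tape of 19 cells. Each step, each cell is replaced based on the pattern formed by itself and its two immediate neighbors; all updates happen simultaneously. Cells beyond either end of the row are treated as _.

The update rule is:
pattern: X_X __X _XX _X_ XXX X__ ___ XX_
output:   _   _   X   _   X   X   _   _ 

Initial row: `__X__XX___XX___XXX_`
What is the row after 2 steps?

________X____X_X___

___X_X_X__X_X__XX_X
________X____X_X___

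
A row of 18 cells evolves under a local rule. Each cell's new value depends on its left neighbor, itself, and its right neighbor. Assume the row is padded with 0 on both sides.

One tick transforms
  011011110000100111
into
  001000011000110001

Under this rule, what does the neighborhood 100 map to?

1

At position 8 the neighborhood is 100; the next row has 1 there.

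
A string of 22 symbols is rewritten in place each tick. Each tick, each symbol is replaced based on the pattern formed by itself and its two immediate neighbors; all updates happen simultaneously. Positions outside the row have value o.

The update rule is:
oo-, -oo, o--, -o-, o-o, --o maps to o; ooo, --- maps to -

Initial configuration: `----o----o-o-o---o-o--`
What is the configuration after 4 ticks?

o--ooo--ooooooo-oooooo
oooo-oooo-----ooo-----
---ooo--oo---oo-oo---o
o-oo-oooooo-ooooooo-oo

o-oo-oooooo-ooooooo-oo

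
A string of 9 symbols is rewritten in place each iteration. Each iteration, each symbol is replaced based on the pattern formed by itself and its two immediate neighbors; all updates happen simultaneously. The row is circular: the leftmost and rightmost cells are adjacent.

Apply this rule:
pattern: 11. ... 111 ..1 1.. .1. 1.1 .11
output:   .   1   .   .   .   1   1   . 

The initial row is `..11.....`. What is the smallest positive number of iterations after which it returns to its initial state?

2

1....1111
..11.....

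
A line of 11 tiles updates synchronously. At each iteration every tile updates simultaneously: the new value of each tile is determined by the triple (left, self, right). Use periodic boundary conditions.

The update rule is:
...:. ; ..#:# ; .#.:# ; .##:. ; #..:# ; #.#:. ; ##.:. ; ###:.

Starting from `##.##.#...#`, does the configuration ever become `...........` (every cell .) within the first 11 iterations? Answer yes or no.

no

......##.#.
.....#...##
#...###.#..
##.#....###
...##..#...
..#..####..
.####....#.
#....#..###
.#..####...
####....#..
....#..####
iteration 11 is ....#..####, still not uniform .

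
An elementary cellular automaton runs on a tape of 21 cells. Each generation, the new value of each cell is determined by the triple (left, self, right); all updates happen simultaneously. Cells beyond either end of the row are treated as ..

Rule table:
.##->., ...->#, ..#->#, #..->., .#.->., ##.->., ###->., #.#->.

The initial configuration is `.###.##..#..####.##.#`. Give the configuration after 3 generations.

#.......#..#.........
..######..#..########
##.......#..#........

##.......#..#........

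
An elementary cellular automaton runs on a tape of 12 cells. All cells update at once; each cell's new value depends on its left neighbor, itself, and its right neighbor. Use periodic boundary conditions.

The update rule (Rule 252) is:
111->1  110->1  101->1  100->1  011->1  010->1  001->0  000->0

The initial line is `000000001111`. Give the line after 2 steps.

step 1: 100000001111
step 2: 110000001111

110000001111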